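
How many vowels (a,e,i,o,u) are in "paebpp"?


Input: paebpp
Checking each character:
  'p' at position 0: consonant
  'a' at position 1: vowel (running total: 1)
  'e' at position 2: vowel (running total: 2)
  'b' at position 3: consonant
  'p' at position 4: consonant
  'p' at position 5: consonant
Total vowels: 2

2


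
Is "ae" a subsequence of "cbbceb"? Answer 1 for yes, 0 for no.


Check if "ae" is a subsequence of "cbbceb"
Greedy scan:
  Position 0 ('c'): no match needed
  Position 1 ('b'): no match needed
  Position 2 ('b'): no match needed
  Position 3 ('c'): no match needed
  Position 4 ('e'): no match needed
  Position 5 ('b'): no match needed
Only matched 0/2 characters => not a subsequence

0


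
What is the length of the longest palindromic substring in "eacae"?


Input: "eacae"
Checking substrings for palindromes:
  [0:5] "eacae" (len 5) => palindrome
  [1:4] "aca" (len 3) => palindrome
Longest palindromic substring: "eacae" with length 5

5


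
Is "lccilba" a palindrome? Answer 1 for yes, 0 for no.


Input: lccilba
Reversed: abliccl
  Compare pos 0 ('l') with pos 6 ('a'): MISMATCH
  Compare pos 1 ('c') with pos 5 ('b'): MISMATCH
  Compare pos 2 ('c') with pos 4 ('l'): MISMATCH
Result: not a palindrome

0


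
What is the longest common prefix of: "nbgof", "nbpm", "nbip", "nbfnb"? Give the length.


Words: nbgof, nbpm, nbip, nbfnb
  Position 0: all 'n' => match
  Position 1: all 'b' => match
  Position 2: ('g', 'p', 'i', 'f') => mismatch, stop
LCP = "nb" (length 2)

2


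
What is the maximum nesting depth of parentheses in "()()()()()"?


Input: "()()()()()"
Tracking depth:
  Position 0 '(': depth becomes 1
  Position 1 ')': depth becomes 0
  Position 2 '(': depth becomes 1
  Position 3 ')': depth becomes 0
  Position 4 '(': depth becomes 1
  Position 5 ')': depth becomes 0
  Position 6 '(': depth becomes 1
  Position 7 ')': depth becomes 0
  Position 8 '(': depth becomes 1
  Position 9 ')': depth becomes 0
Maximum depth reached: 1

1


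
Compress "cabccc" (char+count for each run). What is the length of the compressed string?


Input: cabccc
Runs:
  'c' x 1 => "c1"
  'a' x 1 => "a1"
  'b' x 1 => "b1"
  'c' x 3 => "c3"
Compressed: "c1a1b1c3"
Compressed length: 8

8


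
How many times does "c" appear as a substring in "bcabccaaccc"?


Searching for "c" in "bcabccaaccc"
Scanning each position:
  Position 0: "b" => no
  Position 1: "c" => MATCH
  Position 2: "a" => no
  Position 3: "b" => no
  Position 4: "c" => MATCH
  Position 5: "c" => MATCH
  Position 6: "a" => no
  Position 7: "a" => no
  Position 8: "c" => MATCH
  Position 9: "c" => MATCH
  Position 10: "c" => MATCH
Total occurrences: 6

6


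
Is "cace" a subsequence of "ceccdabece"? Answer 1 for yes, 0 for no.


Check if "cace" is a subsequence of "ceccdabece"
Greedy scan:
  Position 0 ('c'): matches sub[0] = 'c'
  Position 1 ('e'): no match needed
  Position 2 ('c'): no match needed
  Position 3 ('c'): no match needed
  Position 4 ('d'): no match needed
  Position 5 ('a'): matches sub[1] = 'a'
  Position 6 ('b'): no match needed
  Position 7 ('e'): no match needed
  Position 8 ('c'): matches sub[2] = 'c'
  Position 9 ('e'): matches sub[3] = 'e'
All 4 characters matched => is a subsequence

1


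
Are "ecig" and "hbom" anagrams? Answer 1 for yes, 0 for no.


Strings: "ecig", "hbom"
Sorted first:  cegi
Sorted second: bhmo
Differ at position 0: 'c' vs 'b' => not anagrams

0


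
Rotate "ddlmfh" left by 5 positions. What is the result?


Input: "ddlmfh", rotate left by 5
First 5 characters: "ddlmf"
Remaining characters: "h"
Concatenate remaining + first: "h" + "ddlmf" = "hddlmf"

hddlmf


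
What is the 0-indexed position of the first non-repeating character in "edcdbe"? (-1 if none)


Input: edcdbe
Character frequencies:
  'b': 1
  'c': 1
  'd': 2
  'e': 2
Scanning left to right for freq == 1:
  Position 0 ('e'): freq=2, skip
  Position 1 ('d'): freq=2, skip
  Position 2 ('c'): unique! => answer = 2

2


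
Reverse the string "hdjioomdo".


Input: hdjioomdo
Reading characters right to left:
  Position 8: 'o'
  Position 7: 'd'
  Position 6: 'm'
  Position 5: 'o'
  Position 4: 'o'
  Position 3: 'i'
  Position 2: 'j'
  Position 1: 'd'
  Position 0: 'h'
Reversed: odmooijdh

odmooijdh


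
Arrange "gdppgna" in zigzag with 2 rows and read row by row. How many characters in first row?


Zigzag "gdppgna" into 2 rows:
Placing characters:
  'g' => row 0
  'd' => row 1
  'p' => row 0
  'p' => row 1
  'g' => row 0
  'n' => row 1
  'a' => row 0
Rows:
  Row 0: "gpga"
  Row 1: "dpn"
First row length: 4

4


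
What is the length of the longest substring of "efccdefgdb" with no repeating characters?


Input: "efccdefgdb"
Sliding window (track last position of each char):
  Position 0 ('e'): window [0,0] length 1 -- new best
  Position 1 ('f'): window [0,1] length 2 -- new best
  Position 2 ('c'): window [0,2] length 3 -- new best
  Position 3 ('c'): repeat (last at 2), move window start to 3
  Position 3 ('c'): window [3,3] length 1
  Position 4 ('d'): window [3,4] length 2
  Position 5 ('e'): window [3,5] length 3
  Position 6 ('f'): window [3,6] length 4 -- new best
  Position 7 ('g'): window [3,7] length 5 -- new best
  Position 8 ('d'): repeat (last at 4), move window start to 5
  Position 8 ('d'): window [5,8] length 4
  Position 9 ('b'): window [5,9] length 5
Longest substring with no repeats: "cdefg" with length 5

5


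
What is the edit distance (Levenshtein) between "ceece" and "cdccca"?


Computing edit distance: "ceece" -> "cdccca"
DP table:
           c    d    c    c    c    a
      0    1    2    3    4    5    6
  c   1    0    1    2    3    4    5
  e   2    1    1    2    3    4    5
  e   3    2    2    2    3    4    5
  c   4    3    3    2    2    3    4
  e   5    4    4    3    3    3    4
Edit distance = dp[5][6] = 4

4


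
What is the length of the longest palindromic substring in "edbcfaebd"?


Input: "edbcfaebd"
Checking substrings for palindromes:
  No multi-char palindromic substrings found
Longest palindromic substring: "e" with length 1

1


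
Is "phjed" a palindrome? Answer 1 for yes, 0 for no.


Input: phjed
Reversed: dejhp
  Compare pos 0 ('p') with pos 4 ('d'): MISMATCH
  Compare pos 1 ('h') with pos 3 ('e'): MISMATCH
Result: not a palindrome

0


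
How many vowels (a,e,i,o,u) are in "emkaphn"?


Input: emkaphn
Checking each character:
  'e' at position 0: vowel (running total: 1)
  'm' at position 1: consonant
  'k' at position 2: consonant
  'a' at position 3: vowel (running total: 2)
  'p' at position 4: consonant
  'h' at position 5: consonant
  'n' at position 6: consonant
Total vowels: 2

2


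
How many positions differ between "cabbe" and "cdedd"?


Comparing "cabbe" and "cdedd" position by position:
  Position 0: 'c' vs 'c' => same
  Position 1: 'a' vs 'd' => DIFFER
  Position 2: 'b' vs 'e' => DIFFER
  Position 3: 'b' vs 'd' => DIFFER
  Position 4: 'e' vs 'd' => DIFFER
Positions that differ: 4

4


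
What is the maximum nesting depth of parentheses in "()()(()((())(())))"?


Input: "()()(()((())(())))"
Tracking depth:
  Position 0 '(': depth becomes 1
  Position 1 ')': depth becomes 0
  Position 2 '(': depth becomes 1
  Position 3 ')': depth becomes 0
  Position 4 '(': depth becomes 1
  Position 5 '(': depth becomes 2
  Position 6 ')': depth becomes 1
  Position 7 '(': depth becomes 2
  Position 8 '(': depth becomes 3
  Position 9 '(': depth becomes 4
  Position 10 ')': depth becomes 3
  Position 11 ')': depth becomes 2
  Position 12 '(': depth becomes 3
  Position 13 '(': depth becomes 4
  Position 14 ')': depth becomes 3
  Position 15 ')': depth becomes 2
  Position 16 ')': depth becomes 1
  Position 17 ')': depth becomes 0
Maximum depth reached: 4

4


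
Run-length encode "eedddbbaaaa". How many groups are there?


Input: eedddbbaaaa
Scanning for consecutive runs:
  Group 1: 'e' x 2 (positions 0-1)
  Group 2: 'd' x 3 (positions 2-4)
  Group 3: 'b' x 2 (positions 5-6)
  Group 4: 'a' x 4 (positions 7-10)
Total groups: 4

4


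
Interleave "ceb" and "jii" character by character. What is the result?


Interleaving "ceb" and "jii":
  Position 0: 'c' from first, 'j' from second => "cj"
  Position 1: 'e' from first, 'i' from second => "ei"
  Position 2: 'b' from first, 'i' from second => "bi"
Result: cjeibi

cjeibi


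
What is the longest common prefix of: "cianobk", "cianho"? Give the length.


Words: cianobk, cianho
  Position 0: all 'c' => match
  Position 1: all 'i' => match
  Position 2: all 'a' => match
  Position 3: all 'n' => match
  Position 4: ('o', 'h') => mismatch, stop
LCP = "cian" (length 4)

4


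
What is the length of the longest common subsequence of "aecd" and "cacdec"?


LCS of "aecd" and "cacdec"
DP table:
           c    a    c    d    e    c
      0    0    0    0    0    0    0
  a   0    0    1    1    1    1    1
  e   0    0    1    1    1    2    2
  c   0    1    1    2    2    2    3
  d   0    1    1    2    3    3    3
LCS length = dp[4][6] = 3

3


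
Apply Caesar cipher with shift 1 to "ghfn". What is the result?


Caesar cipher: shift "ghfn" by 1
  'g' (pos 6) + 1 = pos 7 = 'h'
  'h' (pos 7) + 1 = pos 8 = 'i'
  'f' (pos 5) + 1 = pos 6 = 'g'
  'n' (pos 13) + 1 = pos 14 = 'o'
Result: higo

higo


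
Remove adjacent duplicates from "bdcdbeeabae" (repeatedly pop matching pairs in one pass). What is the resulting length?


Input: bdcdbeeabae
Stack-based adjacent duplicate removal:
  Read 'b': push. Stack: b
  Read 'd': push. Stack: bd
  Read 'c': push. Stack: bdc
  Read 'd': push. Stack: bdcd
  Read 'b': push. Stack: bdcdb
  Read 'e': push. Stack: bdcdbe
  Read 'e': matches stack top 'e' => pop. Stack: bdcdb
  Read 'a': push. Stack: bdcdba
  Read 'b': push. Stack: bdcdbab
  Read 'a': push. Stack: bdcdbaba
  Read 'e': push. Stack: bdcdbabae
Final stack: "bdcdbabae" (length 9)

9


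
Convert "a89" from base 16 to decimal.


Input: "a89" in base 16
Positional expansion:
  Digit 'a' (value 10) x 16^2 = 2560
  Digit '8' (value 8) x 16^1 = 128
  Digit '9' (value 9) x 16^0 = 9
Sum = 2697

2697


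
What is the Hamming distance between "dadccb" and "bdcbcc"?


Comparing "dadccb" and "bdcbcc" position by position:
  Position 0: 'd' vs 'b' => differ
  Position 1: 'a' vs 'd' => differ
  Position 2: 'd' vs 'c' => differ
  Position 3: 'c' vs 'b' => differ
  Position 4: 'c' vs 'c' => same
  Position 5: 'b' vs 'c' => differ
Total differences (Hamming distance): 5

5


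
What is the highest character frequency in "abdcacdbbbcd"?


Input: abdcacdbbbcd
Character counts:
  'a': 2
  'b': 4
  'c': 3
  'd': 3
Maximum frequency: 4

4


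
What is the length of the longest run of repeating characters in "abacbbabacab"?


Input: "abacbbabacab"
Scanning for longest run:
  Position 1 ('b'): new char, reset run to 1
  Position 2 ('a'): new char, reset run to 1
  Position 3 ('c'): new char, reset run to 1
  Position 4 ('b'): new char, reset run to 1
  Position 5 ('b'): continues run of 'b', length=2
  Position 6 ('a'): new char, reset run to 1
  Position 7 ('b'): new char, reset run to 1
  Position 8 ('a'): new char, reset run to 1
  Position 9 ('c'): new char, reset run to 1
  Position 10 ('a'): new char, reset run to 1
  Position 11 ('b'): new char, reset run to 1
Longest run: 'b' with length 2

2


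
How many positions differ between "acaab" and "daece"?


Comparing "acaab" and "daece" position by position:
  Position 0: 'a' vs 'd' => DIFFER
  Position 1: 'c' vs 'a' => DIFFER
  Position 2: 'a' vs 'e' => DIFFER
  Position 3: 'a' vs 'c' => DIFFER
  Position 4: 'b' vs 'e' => DIFFER
Positions that differ: 5

5


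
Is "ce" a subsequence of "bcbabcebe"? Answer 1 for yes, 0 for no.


Check if "ce" is a subsequence of "bcbabcebe"
Greedy scan:
  Position 0 ('b'): no match needed
  Position 1 ('c'): matches sub[0] = 'c'
  Position 2 ('b'): no match needed
  Position 3 ('a'): no match needed
  Position 4 ('b'): no match needed
  Position 5 ('c'): no match needed
  Position 6 ('e'): matches sub[1] = 'e'
  Position 7 ('b'): no match needed
  Position 8 ('e'): no match needed
All 2 characters matched => is a subsequence

1


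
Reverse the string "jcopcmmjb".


Input: jcopcmmjb
Reading characters right to left:
  Position 8: 'b'
  Position 7: 'j'
  Position 6: 'm'
  Position 5: 'm'
  Position 4: 'c'
  Position 3: 'p'
  Position 2: 'o'
  Position 1: 'c'
  Position 0: 'j'
Reversed: bjmmcpocj

bjmmcpocj


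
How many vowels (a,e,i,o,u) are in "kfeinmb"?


Input: kfeinmb
Checking each character:
  'k' at position 0: consonant
  'f' at position 1: consonant
  'e' at position 2: vowel (running total: 1)
  'i' at position 3: vowel (running total: 2)
  'n' at position 4: consonant
  'm' at position 5: consonant
  'b' at position 6: consonant
Total vowels: 2

2


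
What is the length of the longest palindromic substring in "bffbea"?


Input: "bffbea"
Checking substrings for palindromes:
  [0:4] "bffb" (len 4) => palindrome
  [1:3] "ff" (len 2) => palindrome
Longest palindromic substring: "bffb" with length 4

4


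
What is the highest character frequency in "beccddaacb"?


Input: beccddaacb
Character counts:
  'a': 2
  'b': 2
  'c': 3
  'd': 2
  'e': 1
Maximum frequency: 3

3


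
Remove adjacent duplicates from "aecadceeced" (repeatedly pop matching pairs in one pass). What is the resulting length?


Input: aecadceeced
Stack-based adjacent duplicate removal:
  Read 'a': push. Stack: a
  Read 'e': push. Stack: ae
  Read 'c': push. Stack: aec
  Read 'a': push. Stack: aeca
  Read 'd': push. Stack: aecad
  Read 'c': push. Stack: aecadc
  Read 'e': push. Stack: aecadce
  Read 'e': matches stack top 'e' => pop. Stack: aecadc
  Read 'c': matches stack top 'c' => pop. Stack: aecad
  Read 'e': push. Stack: aecade
  Read 'd': push. Stack: aecaded
Final stack: "aecaded" (length 7)

7


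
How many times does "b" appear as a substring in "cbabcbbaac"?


Searching for "b" in "cbabcbbaac"
Scanning each position:
  Position 0: "c" => no
  Position 1: "b" => MATCH
  Position 2: "a" => no
  Position 3: "b" => MATCH
  Position 4: "c" => no
  Position 5: "b" => MATCH
  Position 6: "b" => MATCH
  Position 7: "a" => no
  Position 8: "a" => no
  Position 9: "c" => no
Total occurrences: 4

4


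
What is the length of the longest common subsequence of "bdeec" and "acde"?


LCS of "bdeec" and "acde"
DP table:
           a    c    d    e
      0    0    0    0    0
  b   0    0    0    0    0
  d   0    0    0    1    1
  e   0    0    0    1    2
  e   0    0    0    1    2
  c   0    0    1    1    2
LCS length = dp[5][4] = 2

2


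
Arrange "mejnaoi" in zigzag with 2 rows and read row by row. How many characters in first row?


Zigzag "mejnaoi" into 2 rows:
Placing characters:
  'm' => row 0
  'e' => row 1
  'j' => row 0
  'n' => row 1
  'a' => row 0
  'o' => row 1
  'i' => row 0
Rows:
  Row 0: "mjai"
  Row 1: "eno"
First row length: 4

4


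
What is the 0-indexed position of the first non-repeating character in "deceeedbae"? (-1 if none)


Input: deceeedbae
Character frequencies:
  'a': 1
  'b': 1
  'c': 1
  'd': 2
  'e': 5
Scanning left to right for freq == 1:
  Position 0 ('d'): freq=2, skip
  Position 1 ('e'): freq=5, skip
  Position 2 ('c'): unique! => answer = 2

2


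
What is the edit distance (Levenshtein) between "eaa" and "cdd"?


Computing edit distance: "eaa" -> "cdd"
DP table:
           c    d    d
      0    1    2    3
  e   1    1    2    3
  a   2    2    2    3
  a   3    3    3    3
Edit distance = dp[3][3] = 3

3


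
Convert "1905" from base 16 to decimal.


Input: "1905" in base 16
Positional expansion:
  Digit '1' (value 1) x 16^3 = 4096
  Digit '9' (value 9) x 16^2 = 2304
  Digit '0' (value 0) x 16^1 = 0
  Digit '5' (value 5) x 16^0 = 5
Sum = 6405

6405


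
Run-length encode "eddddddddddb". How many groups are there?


Input: eddddddddddb
Scanning for consecutive runs:
  Group 1: 'e' x 1 (positions 0-0)
  Group 2: 'd' x 10 (positions 1-10)
  Group 3: 'b' x 1 (positions 11-11)
Total groups: 3

3


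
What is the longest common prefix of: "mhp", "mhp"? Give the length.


Words: mhp, mhp
  Position 0: all 'm' => match
  Position 1: all 'h' => match
  Position 2: all 'p' => match
LCP = "mhp" (length 3)

3


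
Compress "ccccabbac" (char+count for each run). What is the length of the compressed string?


Input: ccccabbac
Runs:
  'c' x 4 => "c4"
  'a' x 1 => "a1"
  'b' x 2 => "b2"
  'a' x 1 => "a1"
  'c' x 1 => "c1"
Compressed: "c4a1b2a1c1"
Compressed length: 10

10


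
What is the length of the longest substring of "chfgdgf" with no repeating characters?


Input: "chfgdgf"
Sliding window (track last position of each char):
  Position 0 ('c'): window [0,0] length 1 -- new best
  Position 1 ('h'): window [0,1] length 2 -- new best
  Position 2 ('f'): window [0,2] length 3 -- new best
  Position 3 ('g'): window [0,3] length 4 -- new best
  Position 4 ('d'): window [0,4] length 5 -- new best
  Position 5 ('g'): repeat (last at 3), move window start to 4
  Position 5 ('g'): window [4,5] length 2
  Position 6 ('f'): window [4,6] length 3
Longest substring with no repeats: "chfgd" with length 5

5


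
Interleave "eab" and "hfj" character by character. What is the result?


Interleaving "eab" and "hfj":
  Position 0: 'e' from first, 'h' from second => "eh"
  Position 1: 'a' from first, 'f' from second => "af"
  Position 2: 'b' from first, 'j' from second => "bj"
Result: ehafbj

ehafbj


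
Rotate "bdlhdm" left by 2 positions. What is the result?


Input: "bdlhdm", rotate left by 2
First 2 characters: "bd"
Remaining characters: "lhdm"
Concatenate remaining + first: "lhdm" + "bd" = "lhdmbd"

lhdmbd


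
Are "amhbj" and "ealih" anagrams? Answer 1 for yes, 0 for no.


Strings: "amhbj", "ealih"
Sorted first:  abhjm
Sorted second: aehil
Differ at position 1: 'b' vs 'e' => not anagrams

0


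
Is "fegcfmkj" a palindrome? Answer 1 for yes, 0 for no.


Input: fegcfmkj
Reversed: jkmfcgef
  Compare pos 0 ('f') with pos 7 ('j'): MISMATCH
  Compare pos 1 ('e') with pos 6 ('k'): MISMATCH
  Compare pos 2 ('g') with pos 5 ('m'): MISMATCH
  Compare pos 3 ('c') with pos 4 ('f'): MISMATCH
Result: not a palindrome

0


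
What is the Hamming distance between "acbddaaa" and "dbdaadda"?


Comparing "acbddaaa" and "dbdaadda" position by position:
  Position 0: 'a' vs 'd' => differ
  Position 1: 'c' vs 'b' => differ
  Position 2: 'b' vs 'd' => differ
  Position 3: 'd' vs 'a' => differ
  Position 4: 'd' vs 'a' => differ
  Position 5: 'a' vs 'd' => differ
  Position 6: 'a' vs 'd' => differ
  Position 7: 'a' vs 'a' => same
Total differences (Hamming distance): 7

7


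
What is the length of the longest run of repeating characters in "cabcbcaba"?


Input: "cabcbcaba"
Scanning for longest run:
  Position 1 ('a'): new char, reset run to 1
  Position 2 ('b'): new char, reset run to 1
  Position 3 ('c'): new char, reset run to 1
  Position 4 ('b'): new char, reset run to 1
  Position 5 ('c'): new char, reset run to 1
  Position 6 ('a'): new char, reset run to 1
  Position 7 ('b'): new char, reset run to 1
  Position 8 ('a'): new char, reset run to 1
Longest run: 'c' with length 1

1


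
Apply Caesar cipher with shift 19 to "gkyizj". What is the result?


Caesar cipher: shift "gkyizj" by 19
  'g' (pos 6) + 19 = pos 25 = 'z'
  'k' (pos 10) + 19 = pos 3 = 'd'
  'y' (pos 24) + 19 = pos 17 = 'r'
  'i' (pos 8) + 19 = pos 1 = 'b'
  'z' (pos 25) + 19 = pos 18 = 's'
  'j' (pos 9) + 19 = pos 2 = 'c'
Result: zdrbsc

zdrbsc


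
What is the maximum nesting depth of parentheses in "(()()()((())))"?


Input: "(()()()((())))"
Tracking depth:
  Position 0 '(': depth becomes 1
  Position 1 '(': depth becomes 2
  Position 2 ')': depth becomes 1
  Position 3 '(': depth becomes 2
  Position 4 ')': depth becomes 1
  Position 5 '(': depth becomes 2
  Position 6 ')': depth becomes 1
  Position 7 '(': depth becomes 2
  Position 8 '(': depth becomes 3
  Position 9 '(': depth becomes 4
  Position 10 ')': depth becomes 3
  Position 11 ')': depth becomes 2
  Position 12 ')': depth becomes 1
  Position 13 ')': depth becomes 0
Maximum depth reached: 4

4


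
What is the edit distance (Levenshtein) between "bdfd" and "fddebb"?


Computing edit distance: "bdfd" -> "fddebb"
DP table:
           f    d    d    e    b    b
      0    1    2    3    4    5    6
  b   1    1    2    3    4    4    5
  d   2    2    1    2    3    4    5
  f   3    2    2    2    3    4    5
  d   4    3    2    2    3    4    5
Edit distance = dp[4][6] = 5

5


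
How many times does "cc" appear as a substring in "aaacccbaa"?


Searching for "cc" in "aaacccbaa"
Scanning each position:
  Position 0: "aa" => no
  Position 1: "aa" => no
  Position 2: "ac" => no
  Position 3: "cc" => MATCH
  Position 4: "cc" => MATCH
  Position 5: "cb" => no
  Position 6: "ba" => no
  Position 7: "aa" => no
Total occurrences: 2

2


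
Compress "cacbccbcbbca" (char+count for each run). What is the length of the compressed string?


Input: cacbccbcbbca
Runs:
  'c' x 1 => "c1"
  'a' x 1 => "a1"
  'c' x 1 => "c1"
  'b' x 1 => "b1"
  'c' x 2 => "c2"
  'b' x 1 => "b1"
  'c' x 1 => "c1"
  'b' x 2 => "b2"
  'c' x 1 => "c1"
  'a' x 1 => "a1"
Compressed: "c1a1c1b1c2b1c1b2c1a1"
Compressed length: 20

20


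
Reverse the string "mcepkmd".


Input: mcepkmd
Reading characters right to left:
  Position 6: 'd'
  Position 5: 'm'
  Position 4: 'k'
  Position 3: 'p'
  Position 2: 'e'
  Position 1: 'c'
  Position 0: 'm'
Reversed: dmkpecm

dmkpecm


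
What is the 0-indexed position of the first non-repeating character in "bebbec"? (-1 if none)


Input: bebbec
Character frequencies:
  'b': 3
  'c': 1
  'e': 2
Scanning left to right for freq == 1:
  Position 0 ('b'): freq=3, skip
  Position 1 ('e'): freq=2, skip
  Position 2 ('b'): freq=3, skip
  Position 3 ('b'): freq=3, skip
  Position 4 ('e'): freq=2, skip
  Position 5 ('c'): unique! => answer = 5

5


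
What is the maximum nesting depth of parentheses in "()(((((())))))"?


Input: "()(((((())))))"
Tracking depth:
  Position 0 '(': depth becomes 1
  Position 1 ')': depth becomes 0
  Position 2 '(': depth becomes 1
  Position 3 '(': depth becomes 2
  Position 4 '(': depth becomes 3
  Position 5 '(': depth becomes 4
  Position 6 '(': depth becomes 5
  Position 7 '(': depth becomes 6
  Position 8 ')': depth becomes 5
  Position 9 ')': depth becomes 4
  Position 10 ')': depth becomes 3
  Position 11 ')': depth becomes 2
  Position 12 ')': depth becomes 1
  Position 13 ')': depth becomes 0
Maximum depth reached: 6

6


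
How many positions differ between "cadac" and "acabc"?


Comparing "cadac" and "acabc" position by position:
  Position 0: 'c' vs 'a' => DIFFER
  Position 1: 'a' vs 'c' => DIFFER
  Position 2: 'd' vs 'a' => DIFFER
  Position 3: 'a' vs 'b' => DIFFER
  Position 4: 'c' vs 'c' => same
Positions that differ: 4

4


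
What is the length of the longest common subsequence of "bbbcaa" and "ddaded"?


LCS of "bbbcaa" and "ddaded"
DP table:
           d    d    a    d    e    d
      0    0    0    0    0    0    0
  b   0    0    0    0    0    0    0
  b   0    0    0    0    0    0    0
  b   0    0    0    0    0    0    0
  c   0    0    0    0    0    0    0
  a   0    0    0    1    1    1    1
  a   0    0    0    1    1    1    1
LCS length = dp[6][6] = 1

1


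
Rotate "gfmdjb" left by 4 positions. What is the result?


Input: "gfmdjb", rotate left by 4
First 4 characters: "gfmd"
Remaining characters: "jb"
Concatenate remaining + first: "jb" + "gfmd" = "jbgfmd"

jbgfmd


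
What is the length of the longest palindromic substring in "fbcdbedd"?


Input: "fbcdbedd"
Checking substrings for palindromes:
  [6:8] "dd" (len 2) => palindrome
Longest palindromic substring: "dd" with length 2

2


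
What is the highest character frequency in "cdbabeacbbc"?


Input: cdbabeacbbc
Character counts:
  'a': 2
  'b': 4
  'c': 3
  'd': 1
  'e': 1
Maximum frequency: 4

4


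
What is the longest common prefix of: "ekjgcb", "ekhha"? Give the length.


Words: ekjgcb, ekhha
  Position 0: all 'e' => match
  Position 1: all 'k' => match
  Position 2: ('j', 'h') => mismatch, stop
LCP = "ek" (length 2)

2


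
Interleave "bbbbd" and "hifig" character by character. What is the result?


Interleaving "bbbbd" and "hifig":
  Position 0: 'b' from first, 'h' from second => "bh"
  Position 1: 'b' from first, 'i' from second => "bi"
  Position 2: 'b' from first, 'f' from second => "bf"
  Position 3: 'b' from first, 'i' from second => "bi"
  Position 4: 'd' from first, 'g' from second => "dg"
Result: bhbibfbidg

bhbibfbidg


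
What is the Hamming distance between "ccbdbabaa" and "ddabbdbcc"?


Comparing "ccbdbabaa" and "ddabbdbcc" position by position:
  Position 0: 'c' vs 'd' => differ
  Position 1: 'c' vs 'd' => differ
  Position 2: 'b' vs 'a' => differ
  Position 3: 'd' vs 'b' => differ
  Position 4: 'b' vs 'b' => same
  Position 5: 'a' vs 'd' => differ
  Position 6: 'b' vs 'b' => same
  Position 7: 'a' vs 'c' => differ
  Position 8: 'a' vs 'c' => differ
Total differences (Hamming distance): 7

7


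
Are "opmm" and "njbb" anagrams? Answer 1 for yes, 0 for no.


Strings: "opmm", "njbb"
Sorted first:  mmop
Sorted second: bbjn
Differ at position 0: 'm' vs 'b' => not anagrams

0


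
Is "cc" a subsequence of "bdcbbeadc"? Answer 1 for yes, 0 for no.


Check if "cc" is a subsequence of "bdcbbeadc"
Greedy scan:
  Position 0 ('b'): no match needed
  Position 1 ('d'): no match needed
  Position 2 ('c'): matches sub[0] = 'c'
  Position 3 ('b'): no match needed
  Position 4 ('b'): no match needed
  Position 5 ('e'): no match needed
  Position 6 ('a'): no match needed
  Position 7 ('d'): no match needed
  Position 8 ('c'): matches sub[1] = 'c'
All 2 characters matched => is a subsequence

1


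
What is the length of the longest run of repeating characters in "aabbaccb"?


Input: "aabbaccb"
Scanning for longest run:
  Position 1 ('a'): continues run of 'a', length=2
  Position 2 ('b'): new char, reset run to 1
  Position 3 ('b'): continues run of 'b', length=2
  Position 4 ('a'): new char, reset run to 1
  Position 5 ('c'): new char, reset run to 1
  Position 6 ('c'): continues run of 'c', length=2
  Position 7 ('b'): new char, reset run to 1
Longest run: 'a' with length 2

2


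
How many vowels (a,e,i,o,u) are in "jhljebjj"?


Input: jhljebjj
Checking each character:
  'j' at position 0: consonant
  'h' at position 1: consonant
  'l' at position 2: consonant
  'j' at position 3: consonant
  'e' at position 4: vowel (running total: 1)
  'b' at position 5: consonant
  'j' at position 6: consonant
  'j' at position 7: consonant
Total vowels: 1

1


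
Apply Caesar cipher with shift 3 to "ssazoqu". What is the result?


Caesar cipher: shift "ssazoqu" by 3
  's' (pos 18) + 3 = pos 21 = 'v'
  's' (pos 18) + 3 = pos 21 = 'v'
  'a' (pos 0) + 3 = pos 3 = 'd'
  'z' (pos 25) + 3 = pos 2 = 'c'
  'o' (pos 14) + 3 = pos 17 = 'r'
  'q' (pos 16) + 3 = pos 19 = 't'
  'u' (pos 20) + 3 = pos 23 = 'x'
Result: vvdcrtx

vvdcrtx


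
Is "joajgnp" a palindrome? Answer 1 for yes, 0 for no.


Input: joajgnp
Reversed: pngjaoj
  Compare pos 0 ('j') with pos 6 ('p'): MISMATCH
  Compare pos 1 ('o') with pos 5 ('n'): MISMATCH
  Compare pos 2 ('a') with pos 4 ('g'): MISMATCH
Result: not a palindrome

0


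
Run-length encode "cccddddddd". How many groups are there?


Input: cccddddddd
Scanning for consecutive runs:
  Group 1: 'c' x 3 (positions 0-2)
  Group 2: 'd' x 7 (positions 3-9)
Total groups: 2

2


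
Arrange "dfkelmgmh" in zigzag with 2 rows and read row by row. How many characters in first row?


Zigzag "dfkelmgmh" into 2 rows:
Placing characters:
  'd' => row 0
  'f' => row 1
  'k' => row 0
  'e' => row 1
  'l' => row 0
  'm' => row 1
  'g' => row 0
  'm' => row 1
  'h' => row 0
Rows:
  Row 0: "dklgh"
  Row 1: "femm"
First row length: 5

5


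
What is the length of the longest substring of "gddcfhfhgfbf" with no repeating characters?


Input: "gddcfhfhgfbf"
Sliding window (track last position of each char):
  Position 0 ('g'): window [0,0] length 1 -- new best
  Position 1 ('d'): window [0,1] length 2 -- new best
  Position 2 ('d'): repeat (last at 1), move window start to 2
  Position 2 ('d'): window [2,2] length 1
  Position 3 ('c'): window [2,3] length 2
  Position 4 ('f'): window [2,4] length 3 -- new best
  Position 5 ('h'): window [2,5] length 4 -- new best
  Position 6 ('f'): repeat (last at 4), move window start to 5
  Position 6 ('f'): window [5,6] length 2
  Position 7 ('h'): repeat (last at 5), move window start to 6
  Position 7 ('h'): window [6,7] length 2
  Position 8 ('g'): window [6,8] length 3
  Position 9 ('f'): repeat (last at 6), move window start to 7
  Position 9 ('f'): window [7,9] length 3
  Position 10 ('b'): window [7,10] length 4
  Position 11 ('f'): repeat (last at 9), move window start to 10
  Position 11 ('f'): window [10,11] length 2
Longest substring with no repeats: "dcfh" with length 4

4


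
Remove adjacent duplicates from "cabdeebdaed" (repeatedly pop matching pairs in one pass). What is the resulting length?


Input: cabdeebdaed
Stack-based adjacent duplicate removal:
  Read 'c': push. Stack: c
  Read 'a': push. Stack: ca
  Read 'b': push. Stack: cab
  Read 'd': push. Stack: cabd
  Read 'e': push. Stack: cabde
  Read 'e': matches stack top 'e' => pop. Stack: cabd
  Read 'b': push. Stack: cabdb
  Read 'd': push. Stack: cabdbd
  Read 'a': push. Stack: cabdbda
  Read 'e': push. Stack: cabdbdae
  Read 'd': push. Stack: cabdbdaed
Final stack: "cabdbdaed" (length 9)

9


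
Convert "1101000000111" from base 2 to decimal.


Input: "1101000000111" in base 2
Positional expansion:
  Digit '1' (value 1) x 2^12 = 4096
  Digit '1' (value 1) x 2^11 = 2048
  Digit '0' (value 0) x 2^10 = 0
  Digit '1' (value 1) x 2^9 = 512
  Digit '0' (value 0) x 2^8 = 0
  Digit '0' (value 0) x 2^7 = 0
  Digit '0' (value 0) x 2^6 = 0
  Digit '0' (value 0) x 2^5 = 0
  Digit '0' (value 0) x 2^4 = 0
  Digit '0' (value 0) x 2^3 = 0
  Digit '1' (value 1) x 2^2 = 4
  Digit '1' (value 1) x 2^1 = 2
  Digit '1' (value 1) x 2^0 = 1
Sum = 6663

6663


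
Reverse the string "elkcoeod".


Input: elkcoeod
Reading characters right to left:
  Position 7: 'd'
  Position 6: 'o'
  Position 5: 'e'
  Position 4: 'o'
  Position 3: 'c'
  Position 2: 'k'
  Position 1: 'l'
  Position 0: 'e'
Reversed: doeockle

doeockle


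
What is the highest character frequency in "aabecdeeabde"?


Input: aabecdeeabde
Character counts:
  'a': 3
  'b': 2
  'c': 1
  'd': 2
  'e': 4
Maximum frequency: 4

4


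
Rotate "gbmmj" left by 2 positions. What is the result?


Input: "gbmmj", rotate left by 2
First 2 characters: "gb"
Remaining characters: "mmj"
Concatenate remaining + first: "mmj" + "gb" = "mmjgb"

mmjgb


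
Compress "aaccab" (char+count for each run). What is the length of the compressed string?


Input: aaccab
Runs:
  'a' x 2 => "a2"
  'c' x 2 => "c2"
  'a' x 1 => "a1"
  'b' x 1 => "b1"
Compressed: "a2c2a1b1"
Compressed length: 8

8


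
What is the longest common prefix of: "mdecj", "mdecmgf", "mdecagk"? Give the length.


Words: mdecj, mdecmgf, mdecagk
  Position 0: all 'm' => match
  Position 1: all 'd' => match
  Position 2: all 'e' => match
  Position 3: all 'c' => match
  Position 4: ('j', 'm', 'a') => mismatch, stop
LCP = "mdec" (length 4)

4


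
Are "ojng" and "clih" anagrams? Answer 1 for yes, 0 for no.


Strings: "ojng", "clih"
Sorted first:  gjno
Sorted second: chil
Differ at position 0: 'g' vs 'c' => not anagrams

0


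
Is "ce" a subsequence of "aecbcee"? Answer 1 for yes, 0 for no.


Check if "ce" is a subsequence of "aecbcee"
Greedy scan:
  Position 0 ('a'): no match needed
  Position 1 ('e'): no match needed
  Position 2 ('c'): matches sub[0] = 'c'
  Position 3 ('b'): no match needed
  Position 4 ('c'): no match needed
  Position 5 ('e'): matches sub[1] = 'e'
  Position 6 ('e'): no match needed
All 2 characters matched => is a subsequence

1


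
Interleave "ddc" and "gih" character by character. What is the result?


Interleaving "ddc" and "gih":
  Position 0: 'd' from first, 'g' from second => "dg"
  Position 1: 'd' from first, 'i' from second => "di"
  Position 2: 'c' from first, 'h' from second => "ch"
Result: dgdich

dgdich


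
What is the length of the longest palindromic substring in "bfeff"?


Input: "bfeff"
Checking substrings for palindromes:
  [1:4] "fef" (len 3) => palindrome
  [3:5] "ff" (len 2) => palindrome
Longest palindromic substring: "fef" with length 3

3


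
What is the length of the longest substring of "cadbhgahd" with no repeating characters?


Input: "cadbhgahd"
Sliding window (track last position of each char):
  Position 0 ('c'): window [0,0] length 1 -- new best
  Position 1 ('a'): window [0,1] length 2 -- new best
  Position 2 ('d'): window [0,2] length 3 -- new best
  Position 3 ('b'): window [0,3] length 4 -- new best
  Position 4 ('h'): window [0,4] length 5 -- new best
  Position 5 ('g'): window [0,5] length 6 -- new best
  Position 6 ('a'): repeat (last at 1), move window start to 2
  Position 6 ('a'): window [2,6] length 5
  Position 7 ('h'): repeat (last at 4), move window start to 5
  Position 7 ('h'): window [5,7] length 3
  Position 8 ('d'): window [5,8] length 4
Longest substring with no repeats: "cadbhg" with length 6

6


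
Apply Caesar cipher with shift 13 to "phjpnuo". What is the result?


Caesar cipher: shift "phjpnuo" by 13
  'p' (pos 15) + 13 = pos 2 = 'c'
  'h' (pos 7) + 13 = pos 20 = 'u'
  'j' (pos 9) + 13 = pos 22 = 'w'
  'p' (pos 15) + 13 = pos 2 = 'c'
  'n' (pos 13) + 13 = pos 0 = 'a'
  'u' (pos 20) + 13 = pos 7 = 'h'
  'o' (pos 14) + 13 = pos 1 = 'b'
Result: cuwcahb

cuwcahb


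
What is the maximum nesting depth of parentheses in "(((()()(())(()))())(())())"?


Input: "(((()()(())(()))())(())())"
Tracking depth:
  Position 0 '(': depth becomes 1
  Position 1 '(': depth becomes 2
  Position 2 '(': depth becomes 3
  Position 3 '(': depth becomes 4
  Position 4 ')': depth becomes 3
  Position 5 '(': depth becomes 4
  Position 6 ')': depth becomes 3
  Position 7 '(': depth becomes 4
  Position 8 '(': depth becomes 5
  Position 9 ')': depth becomes 4
  Position 10 ')': depth becomes 3
  Position 11 '(': depth becomes 4
  Position 12 '(': depth becomes 5
  Position 13 ')': depth becomes 4
  Position 14 ')': depth becomes 3
  Position 15 ')': depth becomes 2
  Position 16 '(': depth becomes 3
  Position 17 ')': depth becomes 2
  Position 18 ')': depth becomes 1
  Position 19 '(': depth becomes 2
  Position 20 '(': depth becomes 3
  Position 21 ')': depth becomes 2
  Position 22 ')': depth becomes 1
  Position 23 '(': depth becomes 2
  Position 24 ')': depth becomes 1
  Position 25 ')': depth becomes 0
Maximum depth reached: 5

5


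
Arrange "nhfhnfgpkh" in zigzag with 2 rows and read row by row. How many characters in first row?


Zigzag "nhfhnfgpkh" into 2 rows:
Placing characters:
  'n' => row 0
  'h' => row 1
  'f' => row 0
  'h' => row 1
  'n' => row 0
  'f' => row 1
  'g' => row 0
  'p' => row 1
  'k' => row 0
  'h' => row 1
Rows:
  Row 0: "nfngk"
  Row 1: "hhfph"
First row length: 5

5


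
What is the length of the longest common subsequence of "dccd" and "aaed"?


LCS of "dccd" and "aaed"
DP table:
           a    a    e    d
      0    0    0    0    0
  d   0    0    0    0    1
  c   0    0    0    0    1
  c   0    0    0    0    1
  d   0    0    0    0    1
LCS length = dp[4][4] = 1

1


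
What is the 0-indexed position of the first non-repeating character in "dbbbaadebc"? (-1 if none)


Input: dbbbaadebc
Character frequencies:
  'a': 2
  'b': 4
  'c': 1
  'd': 2
  'e': 1
Scanning left to right for freq == 1:
  Position 0 ('d'): freq=2, skip
  Position 1 ('b'): freq=4, skip
  Position 2 ('b'): freq=4, skip
  Position 3 ('b'): freq=4, skip
  Position 4 ('a'): freq=2, skip
  Position 5 ('a'): freq=2, skip
  Position 6 ('d'): freq=2, skip
  Position 7 ('e'): unique! => answer = 7

7


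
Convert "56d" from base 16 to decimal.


Input: "56d" in base 16
Positional expansion:
  Digit '5' (value 5) x 16^2 = 1280
  Digit '6' (value 6) x 16^1 = 96
  Digit 'd' (value 13) x 16^0 = 13
Sum = 1389

1389


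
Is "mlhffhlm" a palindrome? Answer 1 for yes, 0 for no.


Input: mlhffhlm
Reversed: mlhffhlm
  Compare pos 0 ('m') with pos 7 ('m'): match
  Compare pos 1 ('l') with pos 6 ('l'): match
  Compare pos 2 ('h') with pos 5 ('h'): match
  Compare pos 3 ('f') with pos 4 ('f'): match
Result: palindrome

1


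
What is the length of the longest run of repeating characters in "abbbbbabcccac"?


Input: "abbbbbabcccac"
Scanning for longest run:
  Position 1 ('b'): new char, reset run to 1
  Position 2 ('b'): continues run of 'b', length=2
  Position 3 ('b'): continues run of 'b', length=3
  Position 4 ('b'): continues run of 'b', length=4
  Position 5 ('b'): continues run of 'b', length=5
  Position 6 ('a'): new char, reset run to 1
  Position 7 ('b'): new char, reset run to 1
  Position 8 ('c'): new char, reset run to 1
  Position 9 ('c'): continues run of 'c', length=2
  Position 10 ('c'): continues run of 'c', length=3
  Position 11 ('a'): new char, reset run to 1
  Position 12 ('c'): new char, reset run to 1
Longest run: 'b' with length 5

5


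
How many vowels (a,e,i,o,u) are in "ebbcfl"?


Input: ebbcfl
Checking each character:
  'e' at position 0: vowel (running total: 1)
  'b' at position 1: consonant
  'b' at position 2: consonant
  'c' at position 3: consonant
  'f' at position 4: consonant
  'l' at position 5: consonant
Total vowels: 1

1


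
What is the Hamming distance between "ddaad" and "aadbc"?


Comparing "ddaad" and "aadbc" position by position:
  Position 0: 'd' vs 'a' => differ
  Position 1: 'd' vs 'a' => differ
  Position 2: 'a' vs 'd' => differ
  Position 3: 'a' vs 'b' => differ
  Position 4: 'd' vs 'c' => differ
Total differences (Hamming distance): 5

5


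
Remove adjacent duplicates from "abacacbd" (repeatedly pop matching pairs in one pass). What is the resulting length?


Input: abacacbd
Stack-based adjacent duplicate removal:
  Read 'a': push. Stack: a
  Read 'b': push. Stack: ab
  Read 'a': push. Stack: aba
  Read 'c': push. Stack: abac
  Read 'a': push. Stack: abaca
  Read 'c': push. Stack: abacac
  Read 'b': push. Stack: abacacb
  Read 'd': push. Stack: abacacbd
Final stack: "abacacbd" (length 8)

8


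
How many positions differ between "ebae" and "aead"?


Comparing "ebae" and "aead" position by position:
  Position 0: 'e' vs 'a' => DIFFER
  Position 1: 'b' vs 'e' => DIFFER
  Position 2: 'a' vs 'a' => same
  Position 3: 'e' vs 'd' => DIFFER
Positions that differ: 3

3


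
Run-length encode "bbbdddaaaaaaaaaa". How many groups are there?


Input: bbbdddaaaaaaaaaa
Scanning for consecutive runs:
  Group 1: 'b' x 3 (positions 0-2)
  Group 2: 'd' x 3 (positions 3-5)
  Group 3: 'a' x 10 (positions 6-15)
Total groups: 3

3


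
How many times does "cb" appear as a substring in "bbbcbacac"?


Searching for "cb" in "bbbcbacac"
Scanning each position:
  Position 0: "bb" => no
  Position 1: "bb" => no
  Position 2: "bc" => no
  Position 3: "cb" => MATCH
  Position 4: "ba" => no
  Position 5: "ac" => no
  Position 6: "ca" => no
  Position 7: "ac" => no
Total occurrences: 1

1


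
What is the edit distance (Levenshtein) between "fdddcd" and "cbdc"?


Computing edit distance: "fdddcd" -> "cbdc"
DP table:
           c    b    d    c
      0    1    2    3    4
  f   1    1    2    3    4
  d   2    2    2    2    3
  d   3    3    3    2    3
  d   4    4    4    3    3
  c   5    4    5    4    3
  d   6    5    5    5    4
Edit distance = dp[6][4] = 4

4


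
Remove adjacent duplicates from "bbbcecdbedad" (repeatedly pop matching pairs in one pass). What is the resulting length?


Input: bbbcecdbedad
Stack-based adjacent duplicate removal:
  Read 'b': push. Stack: b
  Read 'b': matches stack top 'b' => pop. Stack: (empty)
  Read 'b': push. Stack: b
  Read 'c': push. Stack: bc
  Read 'e': push. Stack: bce
  Read 'c': push. Stack: bcec
  Read 'd': push. Stack: bcecd
  Read 'b': push. Stack: bcecdb
  Read 'e': push. Stack: bcecdbe
  Read 'd': push. Stack: bcecdbed
  Read 'a': push. Stack: bcecdbeda
  Read 'd': push. Stack: bcecdbedad
Final stack: "bcecdbedad" (length 10)

10
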